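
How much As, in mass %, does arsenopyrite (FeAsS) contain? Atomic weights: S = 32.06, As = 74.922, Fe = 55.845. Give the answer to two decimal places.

46.01 mass %

M(FeAsS) = 162.827 g/mol.
As contributes 1 × 74.922 = 74.922 g per mole.
74.922/162.827 = 0.4601 → 46.01%.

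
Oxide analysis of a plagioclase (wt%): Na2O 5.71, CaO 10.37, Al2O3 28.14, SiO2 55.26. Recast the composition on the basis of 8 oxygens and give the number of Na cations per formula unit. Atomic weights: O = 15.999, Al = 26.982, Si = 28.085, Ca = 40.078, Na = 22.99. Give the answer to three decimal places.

Na2O (M=61.979): mol = 0.09213; Na = 0.18426, O = 0.09213.
CaO (M=56.077): mol = 0.18492; Ca = 0.18492, O = 0.18492.
Al2O3 (M=101.961): mol = 0.27599; Al = 0.55198, O = 0.82797.
SiO2 (M=60.083): mol = 0.91973; Si = 0.91973, O = 1.83946.
ΣO = 2.94448; factor = 8/ΣO = 2.71695.
Na apfu = 0.18426 × 2.71695 = 0.501.

0.501 Na apfu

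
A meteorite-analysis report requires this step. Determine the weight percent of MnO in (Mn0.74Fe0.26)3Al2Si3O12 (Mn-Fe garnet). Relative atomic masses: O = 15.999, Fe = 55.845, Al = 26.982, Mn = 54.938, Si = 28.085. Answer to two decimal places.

31.77 wt%

Formula mass = 495.728 g/mol.
2.22 Mn → 2.2200 mol MnO per formula unit; M(MnO) = 70.937, so MnO mass = 157.480 g.
157.480/495.728 × 100 = 31.77 wt%.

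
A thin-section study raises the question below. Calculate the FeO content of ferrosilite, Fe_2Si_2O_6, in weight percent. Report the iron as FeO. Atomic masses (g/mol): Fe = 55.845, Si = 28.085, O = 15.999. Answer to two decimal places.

Molar mass of Fe_2Si_2O_6 = 2×55.845 + 2×28.085 + 6×15.999 = 263.854 g/mol.
Each formula unit contains 2 Fe, equivalent to 2/1 = 2.0000 mol FeO.
M(FeO) = 1×55.845 + 1×15.999 = 71.844 g/mol.
Mass of FeO per formula unit = 2.0000 × 71.844 = 143.688 g.
FeO wt% = 143.688 / 263.854 × 100 = 54.46%.

54.46 wt%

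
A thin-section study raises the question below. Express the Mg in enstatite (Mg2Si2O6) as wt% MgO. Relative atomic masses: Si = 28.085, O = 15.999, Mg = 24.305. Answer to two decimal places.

40.15 wt%

Molar mass of Mg2Si2O6 = 2×24.305 + 2×28.085 + 6×15.999 = 200.774 g/mol.
Each formula unit contains 2 Mg, equivalent to 2/1 = 2.0000 mol MgO.
M(MgO) = 1×24.305 + 1×15.999 = 40.304 g/mol.
Mass of MgO per formula unit = 2.0000 × 40.304 = 80.608 g.
MgO wt% = 80.608 / 200.774 × 100 = 40.15%.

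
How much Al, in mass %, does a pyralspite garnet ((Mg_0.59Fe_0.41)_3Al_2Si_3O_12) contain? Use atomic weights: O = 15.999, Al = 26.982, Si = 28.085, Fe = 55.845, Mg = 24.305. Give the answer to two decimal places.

Formula mass = 1.77×24.305 + 1.23×55.845 + 2×26.982 + 3×28.085 + 12×15.999 = 441.916 g/mol, of which 53.964 g is Al.
So Al makes up 53.964/441.916 = 0.1221 of the mass, i.e. 12.21%.

12.21 mass %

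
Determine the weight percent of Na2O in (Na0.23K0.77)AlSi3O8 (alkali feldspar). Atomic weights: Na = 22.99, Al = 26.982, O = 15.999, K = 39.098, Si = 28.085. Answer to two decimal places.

2.60 wt%

Formula mass = 274.622 g/mol.
0.23 Na → 0.1150 mol Na2O per formula unit; M(Na2O) = 61.979, so Na2O mass = 7.128 g.
7.128/274.622 × 100 = 2.60 wt%.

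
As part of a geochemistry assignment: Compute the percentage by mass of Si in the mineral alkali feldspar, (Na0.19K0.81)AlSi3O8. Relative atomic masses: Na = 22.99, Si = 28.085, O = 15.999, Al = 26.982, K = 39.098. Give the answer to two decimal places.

30.61 mass %

M((Na0.19K0.81)AlSi3O8) = 275.266 g/mol.
Si contributes 3 × 28.085 = 84.255 g per mole.
84.255/275.266 = 0.3061 → 30.61%.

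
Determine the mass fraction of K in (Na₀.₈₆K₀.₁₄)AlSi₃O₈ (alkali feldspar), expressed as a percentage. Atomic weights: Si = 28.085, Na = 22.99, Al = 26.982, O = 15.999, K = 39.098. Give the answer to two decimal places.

2.07 mass %

Molar mass of (Na₀.₈₆K₀.₁₄)AlSi₃O₈: 0.86*22.99 + 0.14*39.098 + 1*26.982 + 3*28.085 + 8*15.999 = 264.474 g/mol.
Mass of K per formula unit: 0.14 × 39.098 = 5.474 g.
Weight fraction K = 5.474 / 264.474 = 0.0207.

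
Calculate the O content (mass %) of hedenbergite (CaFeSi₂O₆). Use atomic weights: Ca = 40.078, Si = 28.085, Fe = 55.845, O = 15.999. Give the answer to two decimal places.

38.69 mass %

M(CaFeSi₂O₆) = 248.087 g/mol.
O contributes 6 × 15.999 = 95.994 g per mole.
95.994/248.087 = 0.3869 → 38.69%.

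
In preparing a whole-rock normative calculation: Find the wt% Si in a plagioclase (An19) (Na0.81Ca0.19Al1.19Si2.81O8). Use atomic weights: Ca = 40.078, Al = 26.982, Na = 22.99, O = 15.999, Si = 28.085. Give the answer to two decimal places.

29.75 weight percent

Formula mass = 0.81*22.99 + 0.19*40.078 + 1.19*26.982 + 2.81*28.085 + 8*15.999 = 265.256 g/mol, of which 78.919 g is Si.
So Si makes up 78.919/265.256 = 0.2975 of the mass, i.e. 29.75%.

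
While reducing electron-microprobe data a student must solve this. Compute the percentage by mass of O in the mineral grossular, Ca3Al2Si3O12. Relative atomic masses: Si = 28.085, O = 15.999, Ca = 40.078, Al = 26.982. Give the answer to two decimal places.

Formula mass = 3*40.078 + 2*26.982 + 3*28.085 + 12*15.999 = 450.441 g/mol, of which 191.988 g is O.
So O makes up 191.988/450.441 = 0.4262 of the mass, i.e. 42.62%.

42.62 wt%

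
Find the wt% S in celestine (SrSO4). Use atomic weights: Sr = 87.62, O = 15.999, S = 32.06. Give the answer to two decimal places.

17.45 weight percent

Formula mass = 1×87.62 + 1×32.06 + 4×15.999 = 183.676 g/mol, of which 32.060 g is S.
So S makes up 32.060/183.676 = 0.1745 of the mass, i.e. 17.45%.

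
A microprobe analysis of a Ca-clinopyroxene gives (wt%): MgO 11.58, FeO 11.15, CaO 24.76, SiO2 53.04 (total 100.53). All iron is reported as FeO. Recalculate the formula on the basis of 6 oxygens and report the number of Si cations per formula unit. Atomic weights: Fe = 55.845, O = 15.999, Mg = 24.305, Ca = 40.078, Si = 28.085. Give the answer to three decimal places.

1.999 Si apfu

11.58 wt% MgO ÷ 40.304 g/mol = 0.28732 mol, giving 0.28732 Mg and 0.28732 O.
11.15 wt% FeO ÷ 71.844 g/mol = 0.15520 mol, giving 0.15520 Fe and 0.15520 O.
24.76 wt% CaO ÷ 56.077 g/mol = 0.44154 mol, giving 0.44154 Ca and 0.44154 O.
53.04 wt% SiO2 ÷ 60.083 g/mol = 0.88278 mol, giving 0.88278 Si and 1.76556 O.
Oxygen sums to 2.64962; scaling by 6/2.64962 = 2.26448 puts the formula on 6 O.
Si: 0.88278 × 2.26448 = 1.999 atoms per formula unit.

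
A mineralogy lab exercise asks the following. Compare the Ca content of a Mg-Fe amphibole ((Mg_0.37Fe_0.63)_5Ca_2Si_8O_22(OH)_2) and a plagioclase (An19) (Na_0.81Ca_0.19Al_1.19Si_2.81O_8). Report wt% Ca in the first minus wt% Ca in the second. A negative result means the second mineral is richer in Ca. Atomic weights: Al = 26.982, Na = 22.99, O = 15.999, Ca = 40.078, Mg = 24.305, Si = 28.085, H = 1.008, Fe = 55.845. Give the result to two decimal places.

5.92 percentage points

M((Mg_0.37Fe_0.63)_5Ca_2Si_8O_22(OH)_2) = 911.704 g/mol, so wt% Ca = 80.156/911.704 × 100 = 8.79%.
M(Na_0.81Ca_0.19Al_1.19Si_2.81O_8) = 265.256 g/mol, so wt% Ca = 7.615/265.256 × 100 = 2.87%.
8.79 − 2.87 = 5.92 pp.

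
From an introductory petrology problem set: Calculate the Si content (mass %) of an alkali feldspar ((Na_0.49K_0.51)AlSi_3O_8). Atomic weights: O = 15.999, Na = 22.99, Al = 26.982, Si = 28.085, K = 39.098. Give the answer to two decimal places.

M((Na_0.49K_0.51)AlSi_3O_8) = 270.434 g/mol.
Si contributes 3 × 28.085 = 84.255 g per mole.
84.255/270.434 = 0.3116 → 31.16%.

31.16 mass %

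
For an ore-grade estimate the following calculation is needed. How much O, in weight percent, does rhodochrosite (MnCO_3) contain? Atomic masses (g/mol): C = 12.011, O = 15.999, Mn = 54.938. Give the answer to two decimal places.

41.76 weight percent

Formula mass = 1·54.938 + 1·12.011 + 3·15.999 = 114.946 g/mol, of which 47.997 g is O.
So O makes up 47.997/114.946 = 0.4176 of the mass, i.e. 41.76%.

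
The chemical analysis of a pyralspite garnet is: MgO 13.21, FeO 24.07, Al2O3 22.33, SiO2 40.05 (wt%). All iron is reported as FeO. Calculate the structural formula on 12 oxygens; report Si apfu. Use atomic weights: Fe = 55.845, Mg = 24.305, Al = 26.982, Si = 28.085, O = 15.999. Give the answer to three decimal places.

3.015 Si apfu

MgO: 13.21/40.304 = 0.32776 mol → 0.32776 mol Mg, 0.32776 mol O.
FeO: 24.07/71.844 = 0.33503 mol → 0.33503 mol Fe, 0.33503 mol O.
Al2O3: 22.33/101.961 = 0.21901 mol → 0.43802 mol Al, 0.65703 mol O.
SiO2: 40.05/60.083 = 0.66658 mol → 0.66658 mol Si, 1.33316 mol O.
Total oxygen = 2.65298 mol. Normalization factor = 12/2.65298 = 4.52322.
Si per 12 O = 0.66658 × 4.52322 = 3.015.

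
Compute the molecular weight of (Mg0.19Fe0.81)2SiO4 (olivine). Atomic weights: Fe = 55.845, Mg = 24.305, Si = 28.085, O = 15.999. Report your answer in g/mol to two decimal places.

M = 0.38(24.305) + 1.62(55.845) + 1(28.085) + 4(15.999)

191.79 g/mol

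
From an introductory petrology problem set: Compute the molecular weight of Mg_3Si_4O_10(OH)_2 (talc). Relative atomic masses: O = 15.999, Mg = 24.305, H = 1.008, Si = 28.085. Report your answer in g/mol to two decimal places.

The formula mass is the sum 3*24.305 + 4*28.085 + 12*15.999 + 2*1.008.

379.26 g/mol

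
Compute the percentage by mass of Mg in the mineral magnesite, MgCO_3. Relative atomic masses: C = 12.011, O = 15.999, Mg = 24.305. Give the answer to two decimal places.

28.83 mass %

Molar mass of MgCO_3: 1×24.305 + 1×12.011 + 3×15.999 = 84.313 g/mol.
Mass of Mg per formula unit: 1 × 24.305 = 24.305 g.
Weight fraction Mg = 24.305 / 84.313 = 0.2883.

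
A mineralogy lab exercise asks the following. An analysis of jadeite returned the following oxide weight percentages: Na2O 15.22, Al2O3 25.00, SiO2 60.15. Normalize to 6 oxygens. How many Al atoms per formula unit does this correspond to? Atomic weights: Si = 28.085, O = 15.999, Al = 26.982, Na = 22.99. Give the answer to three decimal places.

Na2O (M=61.979): mol = 0.24557; Na = 0.49114, O = 0.24557.
Al2O3 (M=101.961): mol = 0.24519; Al = 0.49038, O = 0.73557.
SiO2 (M=60.083): mol = 1.00112; Si = 1.00112, O = 2.00224.
ΣO = 2.98338; factor = 6/ΣO = 2.01114.
Al apfu = 0.49038 × 2.01114 = 0.986.

0.986 Al apfu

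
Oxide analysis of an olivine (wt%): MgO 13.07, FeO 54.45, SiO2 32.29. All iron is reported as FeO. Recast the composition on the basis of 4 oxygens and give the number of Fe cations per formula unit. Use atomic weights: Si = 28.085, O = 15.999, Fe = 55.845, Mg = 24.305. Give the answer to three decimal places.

MgO (M=40.304): mol = 0.32429; Mg = 0.32429, O = 0.32429.
FeO (M=71.844): mol = 0.75789; Fe = 0.75789, O = 0.75789.
SiO2 (M=60.083): mol = 0.53742; Si = 0.53742, O = 1.07484.
ΣO = 2.15702; factor = 4/ΣO = 1.85441.
Fe apfu = 0.75789 × 1.85441 = 1.405.

1.405 Fe apfu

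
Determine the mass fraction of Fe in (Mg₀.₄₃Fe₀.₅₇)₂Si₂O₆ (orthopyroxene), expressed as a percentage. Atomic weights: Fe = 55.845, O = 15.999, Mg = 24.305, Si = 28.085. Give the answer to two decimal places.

26.89 wt%

Formula mass = 0.86·24.305 + 1.14·55.845 + 2·28.085 + 6·15.999 = 236.730 g/mol, of which 63.663 g is Fe.
So Fe makes up 63.663/236.730 = 0.2689 of the mass, i.e. 26.89%.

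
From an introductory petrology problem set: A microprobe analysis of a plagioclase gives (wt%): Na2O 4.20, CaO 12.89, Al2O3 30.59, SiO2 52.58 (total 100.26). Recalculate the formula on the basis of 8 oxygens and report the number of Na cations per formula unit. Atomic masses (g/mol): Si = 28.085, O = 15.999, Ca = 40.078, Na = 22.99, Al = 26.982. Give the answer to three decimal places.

0.368 Na apfu

Na2O: 4.20/61.979 = 0.06776 mol → 0.13552 mol Na, 0.06776 mol O.
CaO: 12.89/56.077 = 0.22986 mol → 0.22986 mol Ca, 0.22986 mol O.
Al2O3: 30.59/101.961 = 0.30002 mol → 0.60004 mol Al, 0.90006 mol O.
SiO2: 52.58/60.083 = 0.87512 mol → 0.87512 mol Si, 1.75024 mol O.
Total oxygen = 2.94792 mol. Normalization factor = 8/2.94792 = 2.71378.
Na per 8 O = 0.13552 × 2.71378 = 0.368.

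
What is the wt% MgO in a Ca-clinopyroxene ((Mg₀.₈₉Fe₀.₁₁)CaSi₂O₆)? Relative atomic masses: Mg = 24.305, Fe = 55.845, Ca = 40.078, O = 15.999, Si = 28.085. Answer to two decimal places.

Formula mass = 220.016 g/mol.
0.89 Mg → 0.8900 mol MgO per formula unit; M(MgO) = 40.304, so MgO mass = 35.871 g.
35.871/220.016 × 100 = 16.30 wt%.

16.30 wt%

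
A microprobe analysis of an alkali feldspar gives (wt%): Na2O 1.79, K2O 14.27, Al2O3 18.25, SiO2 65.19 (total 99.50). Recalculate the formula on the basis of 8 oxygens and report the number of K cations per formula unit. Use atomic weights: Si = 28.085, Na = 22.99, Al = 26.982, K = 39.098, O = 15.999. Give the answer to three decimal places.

0.839 K apfu

Na2O: 1.79/61.979 = 0.02888 mol → 0.05776 mol Na, 0.02888 mol O.
K2O: 14.27/94.195 = 0.15149 mol → 0.30298 mol K, 0.15149 mol O.
Al2O3: 18.25/101.961 = 0.17899 mol → 0.35798 mol Al, 0.53697 mol O.
SiO2: 65.19/60.083 = 1.08500 mol → 1.08500 mol Si, 2.17000 mol O.
Total oxygen = 2.88734 mol. Normalization factor = 8/2.88734 = 2.77072.
K per 8 O = 0.30298 × 2.77072 = 0.839.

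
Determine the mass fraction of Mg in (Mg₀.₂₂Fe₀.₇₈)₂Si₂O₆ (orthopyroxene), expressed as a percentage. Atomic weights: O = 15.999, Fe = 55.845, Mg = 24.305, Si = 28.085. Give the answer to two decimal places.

4.28 mass %

M((Mg₀.₂₂Fe₀.₇₈)₂Si₂O₆) = 249.976 g/mol.
Mg contributes 0.44 × 24.305 = 10.694 g per mole.
10.694/249.976 = 0.0428 → 4.28%.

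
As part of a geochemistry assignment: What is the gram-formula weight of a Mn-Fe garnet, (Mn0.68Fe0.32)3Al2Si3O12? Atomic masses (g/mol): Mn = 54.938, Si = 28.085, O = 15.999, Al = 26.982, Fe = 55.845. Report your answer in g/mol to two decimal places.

495.89 g/mol

M = 2.04·54.938 + 0.96·55.845 + 2·26.982 + 3·28.085 + 12·15.999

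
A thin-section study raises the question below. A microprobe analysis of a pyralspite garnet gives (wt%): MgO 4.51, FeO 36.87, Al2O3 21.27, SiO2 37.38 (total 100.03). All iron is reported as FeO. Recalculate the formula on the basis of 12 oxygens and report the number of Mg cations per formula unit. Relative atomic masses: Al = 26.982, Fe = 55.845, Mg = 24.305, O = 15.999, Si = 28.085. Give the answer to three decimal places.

0.538 Mg apfu

MgO (M=40.304): mol = 0.11190; Mg = 0.11190, O = 0.11190.
FeO (M=71.844): mol = 0.51320; Fe = 0.51320, O = 0.51320.
Al2O3 (M=101.961): mol = 0.20861; Al = 0.41722, O = 0.62583.
SiO2 (M=60.083): mol = 0.62214; Si = 0.62214, O = 1.24428.
ΣO = 2.49521; factor = 12/ΣO = 4.80921.
Mg apfu = 0.11190 × 4.80921 = 0.538.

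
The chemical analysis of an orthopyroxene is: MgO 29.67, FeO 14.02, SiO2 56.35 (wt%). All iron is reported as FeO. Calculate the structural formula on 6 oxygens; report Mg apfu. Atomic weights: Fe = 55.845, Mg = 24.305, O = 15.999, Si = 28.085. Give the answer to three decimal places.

29.67 wt% MgO ÷ 40.304 g/mol = 0.73616 mol, giving 0.73616 Mg and 0.73616 O.
14.02 wt% FeO ÷ 71.844 g/mol = 0.19515 mol, giving 0.19515 Fe and 0.19515 O.
56.35 wt% SiO2 ÷ 60.083 g/mol = 0.93787 mol, giving 0.93787 Si and 1.87574 O.
Oxygen sums to 2.80705; scaling by 6/2.80705 = 2.13748 puts the formula on 6 O.
Mg: 0.73616 × 2.13748 = 1.574 atoms per formula unit.

1.574 Mg apfu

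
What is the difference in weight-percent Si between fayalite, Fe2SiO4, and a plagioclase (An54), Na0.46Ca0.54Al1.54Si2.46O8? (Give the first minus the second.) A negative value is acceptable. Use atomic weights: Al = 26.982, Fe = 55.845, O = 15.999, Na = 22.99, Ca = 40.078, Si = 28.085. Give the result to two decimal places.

-11.73 percentage points

M(Fe2SiO4) = 203.771 g/mol, so wt% Si = 28.085/203.771 × 100 = 13.78%.
M(Na0.46Ca0.54Al1.54Si2.46O8) = 270.851 g/mol, so wt% Si = 69.089/270.851 × 100 = 25.51%.
13.78 − 25.51 = -11.73 pp.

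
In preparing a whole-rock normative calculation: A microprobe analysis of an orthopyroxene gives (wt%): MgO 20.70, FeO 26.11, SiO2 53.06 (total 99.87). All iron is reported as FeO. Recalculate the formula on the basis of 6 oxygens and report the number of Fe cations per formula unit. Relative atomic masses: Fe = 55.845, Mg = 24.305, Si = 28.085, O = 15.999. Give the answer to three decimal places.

0.825 Fe apfu

MgO (M=40.304): mol = 0.51360; Mg = 0.51360, O = 0.51360.
FeO (M=71.844): mol = 0.36343; Fe = 0.36343, O = 0.36343.
SiO2 (M=60.083): mol = 0.88311; Si = 0.88311, O = 1.76622.
ΣO = 2.64325; factor = 6/ΣO = 2.26993.
Fe apfu = 0.36343 × 2.26993 = 0.825.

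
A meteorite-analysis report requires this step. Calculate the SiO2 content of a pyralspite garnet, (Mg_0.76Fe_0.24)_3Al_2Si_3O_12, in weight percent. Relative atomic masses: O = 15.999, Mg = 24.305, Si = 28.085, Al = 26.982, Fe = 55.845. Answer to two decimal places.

42.33 wt%

Formula mass = 425.831 g/mol.
3 Si → 3.0000 mol SiO2 per formula unit; M(SiO2) = 60.083, so SiO2 mass = 180.249 g.
180.249/425.831 × 100 = 42.33 wt%.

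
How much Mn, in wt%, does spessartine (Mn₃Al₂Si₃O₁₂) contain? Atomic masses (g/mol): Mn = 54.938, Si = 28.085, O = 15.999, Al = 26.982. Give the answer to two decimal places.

M(Mn₃Al₂Si₃O₁₂) = 495.021 g/mol.
Mn contributes 3 × 54.938 = 164.814 g per mole.
164.814/495.021 = 0.3329 → 33.29%.

33.29 wt%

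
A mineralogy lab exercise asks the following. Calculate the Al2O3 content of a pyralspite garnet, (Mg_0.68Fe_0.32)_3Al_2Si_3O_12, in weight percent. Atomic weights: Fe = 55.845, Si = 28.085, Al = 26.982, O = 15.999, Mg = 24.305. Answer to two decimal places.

23.53 wt%

M((Mg_0.68Fe_0.32)_3Al_2Si_3O_12) = 433.400 g/mol; M(Al2O3) = 101.961 g/mol.
Moles Al2O3 per formula unit = 2 Al ÷ 2 = 1.0000.
Al2O3 fraction = (1.0000 × 101.961) / 433.400 = 101.961/433.400 = 0.2353.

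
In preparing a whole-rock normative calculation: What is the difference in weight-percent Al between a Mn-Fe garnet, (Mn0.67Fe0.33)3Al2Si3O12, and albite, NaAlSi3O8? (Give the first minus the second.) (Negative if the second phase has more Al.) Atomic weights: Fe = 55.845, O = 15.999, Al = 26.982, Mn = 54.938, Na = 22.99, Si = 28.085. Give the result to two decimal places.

0.59 percentage points

M((Mn0.67Fe0.33)3Al2Si3O12) = 495.919 g/mol, so wt% Al = 53.964/495.919 × 100 = 10.88%.
M(NaAlSi3O8) = 262.219 g/mol, so wt% Al = 26.982/262.219 × 100 = 10.29%.
10.88 − 10.29 = 0.59 pp.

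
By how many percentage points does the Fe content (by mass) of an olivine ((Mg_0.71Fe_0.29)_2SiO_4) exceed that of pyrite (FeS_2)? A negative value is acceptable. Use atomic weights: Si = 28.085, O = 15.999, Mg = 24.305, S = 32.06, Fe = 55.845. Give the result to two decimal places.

-26.18 percentage points

First mineral: 32.390 g Fe in 158.984 g formula = 20.37 wt% Fe.
Second mineral: 55.845 g Fe in 119.965 g formula = 46.55 wt% Fe.
20.37% − 46.55% gives a difference of -26.18 percentage points.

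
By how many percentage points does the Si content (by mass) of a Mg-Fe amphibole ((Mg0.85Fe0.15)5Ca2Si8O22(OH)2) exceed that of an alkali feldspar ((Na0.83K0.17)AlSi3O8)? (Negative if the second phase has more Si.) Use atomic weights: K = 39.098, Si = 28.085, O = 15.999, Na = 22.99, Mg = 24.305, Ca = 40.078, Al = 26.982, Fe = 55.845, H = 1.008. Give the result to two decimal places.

M((Mg0.85Fe0.15)5Ca2Si8O22(OH)2) = 836.008 g/mol, so wt% Si = 224.680/836.008 × 100 = 26.88%.
M((Na0.83K0.17)AlSi3O8) = 264.957 g/mol, so wt% Si = 84.255/264.957 × 100 = 31.80%.
26.88 − 31.80 = -4.92 pp.

-4.92 percentage points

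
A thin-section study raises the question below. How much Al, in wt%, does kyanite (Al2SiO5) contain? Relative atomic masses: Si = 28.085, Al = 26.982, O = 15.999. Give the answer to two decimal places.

33.30 wt%

M(Al2SiO5) = 162.044 g/mol.
Al contributes 2 × 26.982 = 53.964 g per mole.
53.964/162.044 = 0.3330 → 33.30%.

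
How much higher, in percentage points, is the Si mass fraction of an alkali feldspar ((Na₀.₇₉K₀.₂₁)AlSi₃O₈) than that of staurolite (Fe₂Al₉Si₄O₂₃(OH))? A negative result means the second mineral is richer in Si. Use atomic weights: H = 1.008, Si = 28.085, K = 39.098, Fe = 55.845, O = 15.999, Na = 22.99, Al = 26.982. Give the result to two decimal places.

18.53 percentage points

M((Na₀.₇₉K₀.₂₁)AlSi₃O₈) = 265.602 g/mol, so wt% Si = 84.255/265.602 × 100 = 31.72%.
M(Fe₂Al₉Si₄O₂₃(OH)) = 851.852 g/mol, so wt% Si = 112.340/851.852 × 100 = 13.19%.
31.72 − 13.19 = 18.53 pp.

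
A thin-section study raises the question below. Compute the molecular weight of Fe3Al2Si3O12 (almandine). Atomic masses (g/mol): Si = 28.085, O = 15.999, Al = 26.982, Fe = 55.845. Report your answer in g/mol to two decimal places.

497.74 g/mol

M = 3×55.845 + 2×26.982 + 3×28.085 + 12×15.999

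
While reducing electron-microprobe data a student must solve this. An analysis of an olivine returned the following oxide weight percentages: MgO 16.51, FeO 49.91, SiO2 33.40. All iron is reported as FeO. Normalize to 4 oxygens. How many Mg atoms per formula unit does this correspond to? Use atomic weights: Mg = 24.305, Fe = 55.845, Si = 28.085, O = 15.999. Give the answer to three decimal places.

MgO: 16.51/40.304 = 0.40964 mol → 0.40964 mol Mg, 0.40964 mol O.
FeO: 49.91/71.844 = 0.69470 mol → 0.69470 mol Fe, 0.69470 mol O.
SiO2: 33.40/60.083 = 0.55590 mol → 0.55590 mol Si, 1.11180 mol O.
Total oxygen = 2.21614 mol. Normalization factor = 4/2.21614 = 1.80494.
Mg per 4 O = 0.40964 × 1.80494 = 0.739.

0.739 Mg apfu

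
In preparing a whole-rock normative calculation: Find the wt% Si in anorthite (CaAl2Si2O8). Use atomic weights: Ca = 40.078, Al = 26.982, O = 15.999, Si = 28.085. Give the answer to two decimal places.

20.19 wt%

M(CaAl2Si2O8) = 278.204 g/mol.
Si contributes 2 × 28.085 = 56.170 g per mole.
56.170/278.204 = 0.2019 → 20.19%.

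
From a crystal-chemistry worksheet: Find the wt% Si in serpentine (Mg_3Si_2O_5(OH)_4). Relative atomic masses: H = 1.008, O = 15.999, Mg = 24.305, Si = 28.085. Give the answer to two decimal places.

Formula mass = 3·24.305 + 2·28.085 + 9·15.999 + 4·1.008 = 277.108 g/mol, of which 56.170 g is Si.
So Si makes up 56.170/277.108 = 0.2027 of the mass, i.e. 20.27%.

20.27 mass %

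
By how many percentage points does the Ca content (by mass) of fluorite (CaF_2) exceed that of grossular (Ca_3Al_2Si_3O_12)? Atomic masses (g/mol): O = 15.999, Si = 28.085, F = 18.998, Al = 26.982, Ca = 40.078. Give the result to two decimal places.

Ca in CaF_2: molar mass 78.074 g/mol; 1×40.078 = 40.078 g → 51.33 wt%.
Ca in Ca_3Al_2Si_3O_12: molar mass 450.441 g/mol; 3×40.078 = 120.234 g → 26.69 wt%.
Difference = 51.33 − 26.69 = 24.64 percentage points.

24.64 percentage points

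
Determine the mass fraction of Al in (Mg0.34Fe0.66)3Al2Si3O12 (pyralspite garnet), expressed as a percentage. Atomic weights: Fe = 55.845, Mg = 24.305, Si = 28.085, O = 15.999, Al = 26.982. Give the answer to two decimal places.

M((Mg0.34Fe0.66)3Al2Si3O12) = 465.571 g/mol.
Al contributes 2 × 26.982 = 53.964 g per mole.
53.964/465.571 = 0.1159 → 11.59%.

11.59 wt%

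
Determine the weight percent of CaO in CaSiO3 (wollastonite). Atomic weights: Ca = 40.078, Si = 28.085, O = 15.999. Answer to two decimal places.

48.28 wt%

Molar mass of CaSiO3 = 1*40.078 + 1*28.085 + 3*15.999 = 116.160 g/mol.
Each formula unit contains 1 Ca, equivalent to 1/1 = 1.0000 mol CaO.
M(CaO) = 1×40.078 + 1×15.999 = 56.077 g/mol.
Mass of CaO per formula unit = 1.0000 × 56.077 = 56.077 g.
CaO wt% = 56.077 / 116.160 × 100 = 48.28%.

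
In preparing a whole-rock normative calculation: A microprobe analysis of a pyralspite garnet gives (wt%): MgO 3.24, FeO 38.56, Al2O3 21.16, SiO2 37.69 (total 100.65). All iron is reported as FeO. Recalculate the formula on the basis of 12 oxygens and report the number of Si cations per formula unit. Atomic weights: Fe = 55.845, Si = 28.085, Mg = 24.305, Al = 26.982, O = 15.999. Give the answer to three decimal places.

3.018 Si apfu

3.24 wt% MgO ÷ 40.304 g/mol = 0.08039 mol, giving 0.08039 Mg and 0.08039 O.
38.56 wt% FeO ÷ 71.844 g/mol = 0.53672 mol, giving 0.53672 Fe and 0.53672 O.
21.16 wt% Al2O3 ÷ 101.961 g/mol = 0.20753 mol, giving 0.41506 Al and 0.62259 O.
37.69 wt% SiO2 ÷ 60.083 g/mol = 0.62730 mol, giving 0.62730 Si and 1.25460 O.
Oxygen sums to 2.49430; scaling by 12/2.49430 = 4.81097 puts the formula on 12 O.
Si: 0.62730 × 4.81097 = 3.018 atoms per formula unit.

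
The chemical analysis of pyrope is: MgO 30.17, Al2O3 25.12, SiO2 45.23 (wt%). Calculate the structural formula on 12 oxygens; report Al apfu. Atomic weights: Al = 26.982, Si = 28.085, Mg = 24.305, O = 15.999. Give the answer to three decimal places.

1.975 Al apfu

MgO: 30.17/40.304 = 0.74856 mol → 0.74856 mol Mg, 0.74856 mol O.
Al2O3: 25.12/101.961 = 0.24637 mol → 0.49274 mol Al, 0.73911 mol O.
SiO2: 45.23/60.083 = 0.75279 mol → 0.75279 mol Si, 1.50558 mol O.
Total oxygen = 2.99325 mol. Normalization factor = 12/2.99325 = 4.00902.
Al per 12 O = 0.49274 × 4.00902 = 1.975.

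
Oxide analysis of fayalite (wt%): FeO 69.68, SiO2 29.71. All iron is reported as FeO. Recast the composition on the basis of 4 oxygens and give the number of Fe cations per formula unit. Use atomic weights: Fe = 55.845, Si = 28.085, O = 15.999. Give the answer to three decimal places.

1.981 Fe apfu

FeO: 69.68/71.844 = 0.96988 mol → 0.96988 mol Fe, 0.96988 mol O.
SiO2: 29.71/60.083 = 0.49448 mol → 0.49448 mol Si, 0.98896 mol O.
Total oxygen = 1.95884 mol. Normalization factor = 4/1.95884 = 2.04202.
Fe per 4 O = 0.96988 × 2.04202 = 1.981.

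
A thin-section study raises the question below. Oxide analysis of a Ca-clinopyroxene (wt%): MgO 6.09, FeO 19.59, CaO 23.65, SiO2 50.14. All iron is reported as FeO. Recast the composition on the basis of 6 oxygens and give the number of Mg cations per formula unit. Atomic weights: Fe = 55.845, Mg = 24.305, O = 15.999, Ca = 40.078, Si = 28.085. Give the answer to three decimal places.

MgO (M=40.304): mol = 0.15110; Mg = 0.15110, O = 0.15110.
FeO (M=71.844): mol = 0.27267; Fe = 0.27267, O = 0.27267.
CaO (M=56.077): mol = 0.42174; Ca = 0.42174, O = 0.42174.
SiO2 (M=60.083): mol = 0.83451; Si = 0.83451, O = 1.66902.
ΣO = 2.51453; factor = 6/ΣO = 2.38613.
Mg apfu = 0.15110 × 2.38613 = 0.361.

0.361 Mg apfu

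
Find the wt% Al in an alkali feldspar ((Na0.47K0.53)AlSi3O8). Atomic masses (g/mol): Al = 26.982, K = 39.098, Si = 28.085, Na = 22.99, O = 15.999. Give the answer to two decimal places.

9.97 wt%

Formula mass = 0.47*22.99 + 0.53*39.098 + 1*26.982 + 3*28.085 + 8*15.999 = 270.756 g/mol, of which 26.982 g is Al.
So Al makes up 26.982/270.756 = 0.0997 of the mass, i.e. 9.97%.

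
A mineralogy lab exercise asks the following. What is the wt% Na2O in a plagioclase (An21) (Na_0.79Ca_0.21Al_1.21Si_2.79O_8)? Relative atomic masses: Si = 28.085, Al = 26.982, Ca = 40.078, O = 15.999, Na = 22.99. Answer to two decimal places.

9.22 wt%

M(Na_0.79Ca_0.21Al_1.21Si_2.79O_8) = 265.576 g/mol; M(Na2O) = 61.979 g/mol.
Moles Na2O per formula unit = 0.79 Na ÷ 2 = 0.3950.
Na2O fraction = (0.3950 × 61.979) / 265.576 = 24.482/265.576 = 0.0922.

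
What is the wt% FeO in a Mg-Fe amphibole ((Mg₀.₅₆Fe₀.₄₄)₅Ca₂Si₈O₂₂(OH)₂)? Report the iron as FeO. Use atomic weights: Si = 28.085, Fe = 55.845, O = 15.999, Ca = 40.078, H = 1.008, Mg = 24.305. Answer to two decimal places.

17.93 wt%

Molar mass of (Mg₀.₅₆Fe₀.₄₄)₅Ca₂Si₈O₂₂(OH)₂ = 2.80*24.305 + 2.20*55.845 + 2*40.078 + 8*28.085 + 24*15.999 + 2*1.008 = 881.741 g/mol.
Each formula unit contains 2.20 Fe, equivalent to 2.20/1 = 2.2000 mol FeO.
M(FeO) = 1×55.845 + 1×15.999 = 71.844 g/mol.
Mass of FeO per formula unit = 2.2000 × 71.844 = 158.057 g.
FeO wt% = 158.057 / 881.741 × 100 = 17.93%.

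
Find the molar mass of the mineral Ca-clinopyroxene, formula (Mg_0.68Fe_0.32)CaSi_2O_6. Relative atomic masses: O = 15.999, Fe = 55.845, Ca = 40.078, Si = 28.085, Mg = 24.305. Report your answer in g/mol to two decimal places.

226.64 g/mol

Mg: 0.68 × 24.305 = 16.5274
Fe: 0.32 × 55.845 = 17.8704
Ca: 1 × 40.078 = 40.0780
Si: 2 × 28.085 = 56.1700
O: 6 × 15.999 = 95.9940
Summing the contributions gives the formula mass.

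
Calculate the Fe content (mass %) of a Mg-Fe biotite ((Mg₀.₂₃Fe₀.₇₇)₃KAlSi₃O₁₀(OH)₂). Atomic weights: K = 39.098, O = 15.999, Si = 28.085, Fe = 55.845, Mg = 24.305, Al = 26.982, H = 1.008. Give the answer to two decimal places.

26.32 mass %

M((Mg₀.₂₃Fe₀.₇₇)₃KAlSi₃O₁₀(OH)₂) = 490.111 g/mol.
Fe contributes 2.31 × 55.845 = 129.002 g per mole.
129.002/490.111 = 0.2632 → 26.32%.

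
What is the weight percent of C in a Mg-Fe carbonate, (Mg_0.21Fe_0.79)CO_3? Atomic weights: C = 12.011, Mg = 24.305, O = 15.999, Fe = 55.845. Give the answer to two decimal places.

Formula mass = 0.21·24.305 + 0.79·55.845 + 1·12.011 + 3·15.999 = 109.230 g/mol, of which 12.011 g is C.
So C makes up 12.011/109.230 = 0.1100 of the mass, i.e. 11.00%.

11.00 wt%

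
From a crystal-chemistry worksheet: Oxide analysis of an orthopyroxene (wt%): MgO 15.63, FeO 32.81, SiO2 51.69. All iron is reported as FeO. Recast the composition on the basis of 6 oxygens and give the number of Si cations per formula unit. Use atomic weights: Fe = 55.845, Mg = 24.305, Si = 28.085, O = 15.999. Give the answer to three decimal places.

MgO (M=40.304): mol = 0.38780; Mg = 0.38780, O = 0.38780.
FeO (M=71.844): mol = 0.45668; Fe = 0.45668, O = 0.45668.
SiO2 (M=60.083): mol = 0.86031; Si = 0.86031, O = 1.72062.
ΣO = 2.56510; factor = 6/ΣO = 2.33909.
Si apfu = 0.86031 × 2.33909 = 2.012.

2.012 Si apfu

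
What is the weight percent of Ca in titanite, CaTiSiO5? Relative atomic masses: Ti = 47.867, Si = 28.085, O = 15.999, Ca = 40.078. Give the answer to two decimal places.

20.45 weight percent

Formula mass = 1×40.078 + 1×47.867 + 1×28.085 + 5×15.999 = 196.025 g/mol, of which 40.078 g is Ca.
So Ca makes up 40.078/196.025 = 0.2045 of the mass, i.e. 20.45%.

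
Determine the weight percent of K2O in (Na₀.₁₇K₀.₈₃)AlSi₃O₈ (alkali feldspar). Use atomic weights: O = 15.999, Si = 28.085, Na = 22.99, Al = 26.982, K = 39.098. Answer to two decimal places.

Formula mass = 275.589 g/mol.
0.83 K → 0.4150 mol K2O per formula unit; M(K2O) = 94.195, so K2O mass = 39.091 g.
39.091/275.589 × 100 = 14.18 wt%.

14.18 wt%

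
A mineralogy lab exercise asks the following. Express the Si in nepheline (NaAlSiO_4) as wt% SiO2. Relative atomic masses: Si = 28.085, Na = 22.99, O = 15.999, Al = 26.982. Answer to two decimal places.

Molar mass of NaAlSiO_4 = 1*22.99 + 1*26.982 + 1*28.085 + 4*15.999 = 142.053 g/mol.
Each formula unit contains 1 Si, equivalent to 1/1 = 1.0000 mol SiO2.
M(SiO2) = 1×28.085 + 2×15.999 = 60.083 g/mol.
Mass of SiO2 per formula unit = 1.0000 × 60.083 = 60.083 g.
SiO2 wt% = 60.083 / 142.053 × 100 = 42.30%.

42.30 wt%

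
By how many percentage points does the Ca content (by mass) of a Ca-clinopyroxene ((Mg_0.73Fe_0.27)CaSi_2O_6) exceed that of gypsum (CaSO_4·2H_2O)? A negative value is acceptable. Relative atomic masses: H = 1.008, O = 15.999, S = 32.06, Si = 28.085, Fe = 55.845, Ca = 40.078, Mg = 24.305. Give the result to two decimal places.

-5.47 percentage points

Ca in (Mg_0.73Fe_0.27)CaSi_2O_6: molar mass 225.063 g/mol; 1×40.078 = 40.078 g → 17.81 wt%.
Ca in CaSO_4·2H_2O: molar mass 172.164 g/mol; 1×40.078 = 40.078 g → 23.28 wt%.
Difference = 17.81 − 23.28 = -5.47 percentage points.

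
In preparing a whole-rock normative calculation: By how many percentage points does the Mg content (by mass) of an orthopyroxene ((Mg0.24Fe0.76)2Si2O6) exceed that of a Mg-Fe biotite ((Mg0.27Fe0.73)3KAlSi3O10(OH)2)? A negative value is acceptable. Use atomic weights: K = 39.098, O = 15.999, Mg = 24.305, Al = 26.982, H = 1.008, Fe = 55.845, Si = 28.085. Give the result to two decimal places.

M((Mg0.24Fe0.76)2Si2O6) = 248.715 g/mol, so wt% Mg = 11.666/248.715 × 100 = 4.69%.
M((Mg0.27Fe0.73)3KAlSi3O10(OH)2) = 486.327 g/mol, so wt% Mg = 19.687/486.327 × 100 = 4.05%.
4.69 − 4.05 = 0.64 pp.

0.64 percentage points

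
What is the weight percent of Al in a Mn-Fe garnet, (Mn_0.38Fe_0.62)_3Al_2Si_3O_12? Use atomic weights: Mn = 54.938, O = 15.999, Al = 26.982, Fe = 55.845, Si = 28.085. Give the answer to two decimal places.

10.86 mass %

M((Mn_0.38Fe_0.62)_3Al_2Si_3O_12) = 496.708 g/mol.
Al contributes 2 × 26.982 = 53.964 g per mole.
53.964/496.708 = 0.1086 → 10.86%.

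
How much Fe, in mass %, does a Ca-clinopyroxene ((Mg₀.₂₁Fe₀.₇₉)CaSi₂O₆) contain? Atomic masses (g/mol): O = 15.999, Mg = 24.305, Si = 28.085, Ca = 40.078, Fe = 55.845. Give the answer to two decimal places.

18.27 mass %

Molar mass of (Mg₀.₂₁Fe₀.₇₉)CaSi₂O₆: 0.21×24.305 + 0.79×55.845 + 1×40.078 + 2×28.085 + 6×15.999 = 241.464 g/mol.
Mass of Fe per formula unit: 0.79 × 55.845 = 44.118 g.
Weight fraction Fe = 44.118 / 241.464 = 0.1827.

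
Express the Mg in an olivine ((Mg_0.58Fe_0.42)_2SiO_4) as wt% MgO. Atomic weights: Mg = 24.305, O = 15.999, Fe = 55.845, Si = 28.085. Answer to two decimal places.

Formula mass = 167.185 g/mol.
1.16 Mg → 1.1600 mol MgO per formula unit; M(MgO) = 40.304, so MgO mass = 46.753 g.
46.753/167.185 × 100 = 27.96 wt%.

27.96 wt%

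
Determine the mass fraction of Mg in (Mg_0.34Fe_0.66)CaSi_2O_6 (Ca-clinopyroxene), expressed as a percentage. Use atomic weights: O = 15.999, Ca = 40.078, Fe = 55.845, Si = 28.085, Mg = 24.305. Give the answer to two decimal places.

Molar mass of (Mg_0.34Fe_0.66)CaSi_2O_6: 0.34×24.305 + 0.66×55.845 + 1×40.078 + 2×28.085 + 6×15.999 = 237.363 g/mol.
Mass of Mg per formula unit: 0.34 × 24.305 = 8.264 g.
Weight fraction Mg = 8.264 / 237.363 = 0.0348.

3.48 mass %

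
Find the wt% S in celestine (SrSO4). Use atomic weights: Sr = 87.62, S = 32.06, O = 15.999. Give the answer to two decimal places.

Formula mass = 1·87.62 + 1·32.06 + 4·15.999 = 183.676 g/mol, of which 32.060 g is S.
So S makes up 32.060/183.676 = 0.1745 of the mass, i.e. 17.45%.

17.45 mass %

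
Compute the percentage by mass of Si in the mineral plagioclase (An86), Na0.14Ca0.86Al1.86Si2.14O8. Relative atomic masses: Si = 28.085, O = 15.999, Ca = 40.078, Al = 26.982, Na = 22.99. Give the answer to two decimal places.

21.78 wt%

Molar mass of Na0.14Ca0.86Al1.86Si2.14O8: 0.14·22.99 + 0.86·40.078 + 1.86·26.982 + 2.14·28.085 + 8·15.999 = 275.966 g/mol.
Mass of Si per formula unit: 2.14 × 28.085 = 60.102 g.
Weight fraction Si = 60.102 / 275.966 = 0.2178.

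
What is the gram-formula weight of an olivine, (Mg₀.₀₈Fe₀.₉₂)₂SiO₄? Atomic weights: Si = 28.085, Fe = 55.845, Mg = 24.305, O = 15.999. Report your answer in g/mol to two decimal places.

198.72 g/mol

Mg: 0.16 × 24.305 = 3.8888
Fe: 1.84 × 55.845 = 102.7548
Si: 1 × 28.085 = 28.0850
O: 4 × 15.999 = 63.9960
Summing the contributions gives the formula mass.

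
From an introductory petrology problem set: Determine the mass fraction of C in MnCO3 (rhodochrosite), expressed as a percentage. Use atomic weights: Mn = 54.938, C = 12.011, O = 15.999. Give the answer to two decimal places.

Formula mass = 1×54.938 + 1×12.011 + 3×15.999 = 114.946 g/mol, of which 12.011 g is C.
So C makes up 12.011/114.946 = 0.1045 of the mass, i.e. 10.45%.

10.45 wt%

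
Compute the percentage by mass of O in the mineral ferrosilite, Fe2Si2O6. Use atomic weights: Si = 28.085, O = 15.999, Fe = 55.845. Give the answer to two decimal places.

Formula mass = 2*55.845 + 2*28.085 + 6*15.999 = 263.854 g/mol, of which 95.994 g is O.
So O makes up 95.994/263.854 = 0.3638 of the mass, i.e. 36.38%.

36.38 weight percent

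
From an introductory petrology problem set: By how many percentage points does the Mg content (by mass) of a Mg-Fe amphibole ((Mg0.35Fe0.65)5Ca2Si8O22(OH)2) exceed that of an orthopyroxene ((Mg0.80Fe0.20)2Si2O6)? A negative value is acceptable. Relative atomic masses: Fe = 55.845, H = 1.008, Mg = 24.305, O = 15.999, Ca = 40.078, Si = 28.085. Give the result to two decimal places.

-13.57 percentage points

M((Mg0.35Fe0.65)5Ca2Si8O22(OH)2) = 914.858 g/mol, so wt% Mg = 42.534/914.858 × 100 = 4.65%.
M((Mg0.80Fe0.20)2Si2O6) = 213.390 g/mol, so wt% Mg = 38.888/213.390 × 100 = 18.22%.
4.65 − 18.22 = -13.57 pp.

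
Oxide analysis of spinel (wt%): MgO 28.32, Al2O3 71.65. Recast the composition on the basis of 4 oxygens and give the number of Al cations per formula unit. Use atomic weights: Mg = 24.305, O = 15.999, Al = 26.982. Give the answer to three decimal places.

28.32 wt% MgO ÷ 40.304 g/mol = 0.70266 mol, giving 0.70266 Mg and 0.70266 O.
71.65 wt% Al2O3 ÷ 101.961 g/mol = 0.70272 mol, giving 1.40544 Al and 2.10816 O.
Oxygen sums to 2.81082; scaling by 4/2.81082 = 1.42307 puts the formula on 4 O.
Al: 1.40544 × 1.42307 = 2.000 atoms per formula unit.

2.000 Al apfu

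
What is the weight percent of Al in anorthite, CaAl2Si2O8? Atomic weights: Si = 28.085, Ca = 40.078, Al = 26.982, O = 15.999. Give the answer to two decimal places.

19.40 mass %

Molar mass of CaAl2Si2O8: 1*40.078 + 2*26.982 + 2*28.085 + 8*15.999 = 278.204 g/mol.
Mass of Al per formula unit: 2 × 26.982 = 53.964 g.
Weight fraction Al = 53.964 / 278.204 = 0.1940.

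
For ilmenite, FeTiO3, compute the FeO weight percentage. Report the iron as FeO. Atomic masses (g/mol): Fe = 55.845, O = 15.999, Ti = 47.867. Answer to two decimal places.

47.36 wt%

Molar mass of FeTiO3 = 1*55.845 + 1*47.867 + 3*15.999 = 151.709 g/mol.
Each formula unit contains 1 Fe, equivalent to 1/1 = 1.0000 mol FeO.
M(FeO) = 1×55.845 + 1×15.999 = 71.844 g/mol.
Mass of FeO per formula unit = 1.0000 × 71.844 = 71.844 g.
FeO wt% = 71.844 / 151.709 × 100 = 47.36%.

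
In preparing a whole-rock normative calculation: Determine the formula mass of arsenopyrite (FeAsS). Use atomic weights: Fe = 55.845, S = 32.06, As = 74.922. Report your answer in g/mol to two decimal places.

162.83 g/mol

The formula mass is the sum 1×55.845 + 1×74.922 + 1×32.06.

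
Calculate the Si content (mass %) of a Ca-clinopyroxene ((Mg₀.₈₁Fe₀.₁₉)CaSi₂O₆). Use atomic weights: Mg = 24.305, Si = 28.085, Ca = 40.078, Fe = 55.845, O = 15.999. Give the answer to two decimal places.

25.24 mass %

Molar mass of (Mg₀.₈₁Fe₀.₁₉)CaSi₂O₆: 0.81*24.305 + 0.19*55.845 + 1*40.078 + 2*28.085 + 6*15.999 = 222.540 g/mol.
Mass of Si per formula unit: 2 × 28.085 = 56.170 g.
Weight fraction Si = 56.170 / 222.540 = 0.2524.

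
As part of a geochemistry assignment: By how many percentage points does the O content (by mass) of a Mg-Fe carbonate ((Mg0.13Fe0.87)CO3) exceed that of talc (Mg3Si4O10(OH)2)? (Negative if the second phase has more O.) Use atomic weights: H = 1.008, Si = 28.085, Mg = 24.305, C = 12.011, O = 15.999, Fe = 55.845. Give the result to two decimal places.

-7.67 percentage points

First mineral: 47.997 g O in 111.753 g formula = 42.95 wt% O.
Second mineral: 191.988 g O in 379.259 g formula = 50.62 wt% O.
42.95% − 50.62% gives a difference of -7.67 percentage points.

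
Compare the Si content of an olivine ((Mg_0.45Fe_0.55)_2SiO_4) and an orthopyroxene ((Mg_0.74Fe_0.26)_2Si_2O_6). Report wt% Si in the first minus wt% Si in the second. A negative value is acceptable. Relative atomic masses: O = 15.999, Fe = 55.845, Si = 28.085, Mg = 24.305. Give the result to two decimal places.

-9.85 percentage points

First mineral: 28.085 g Si in 175.385 g formula = 16.01 wt% Si.
Second mineral: 56.170 g Si in 217.175 g formula = 25.86 wt% Si.
16.01% − 25.86% gives a difference of -9.85 percentage points.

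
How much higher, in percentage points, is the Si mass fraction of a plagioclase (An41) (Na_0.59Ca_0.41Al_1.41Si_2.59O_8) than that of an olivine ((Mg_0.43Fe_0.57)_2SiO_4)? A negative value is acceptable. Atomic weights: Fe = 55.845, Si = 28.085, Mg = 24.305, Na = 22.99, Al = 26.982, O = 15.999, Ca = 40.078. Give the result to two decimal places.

11.16 percentage points

M(Na_0.59Ca_0.41Al_1.41Si_2.59O_8) = 268.773 g/mol, so wt% Si = 72.740/268.773 × 100 = 27.06%.
M((Mg_0.43Fe_0.57)_2SiO_4) = 176.647 g/mol, so wt% Si = 28.085/176.647 × 100 = 15.90%.
27.06 − 15.90 = 11.16 pp.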